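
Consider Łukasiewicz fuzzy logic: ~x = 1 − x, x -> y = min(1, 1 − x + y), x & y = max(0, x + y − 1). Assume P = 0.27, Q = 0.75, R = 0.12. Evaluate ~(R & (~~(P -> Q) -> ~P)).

1.00

P -> Q = min(1, 1 − 0.27 + 0.75) = min(1, 1.48) = 1.00
~(P -> Q) = 1 − 1.00 = 0.00
~~(P -> Q) = 1 − 0.00 = 1.00
~P = 1 − 0.27 = 0.73
~~(P -> Q) -> ~P = min(1, 1 − 1.00 + 0.73) = min(1, 0.73) = 0.73
R & (~~(P -> Q) -> ~P) = max(0, 0.12 + 0.73 − 1) = max(0, -0.15) = 0.00
~(R & (~~(P -> Q) -> ~P)) = 1 − 0.00 = 1.00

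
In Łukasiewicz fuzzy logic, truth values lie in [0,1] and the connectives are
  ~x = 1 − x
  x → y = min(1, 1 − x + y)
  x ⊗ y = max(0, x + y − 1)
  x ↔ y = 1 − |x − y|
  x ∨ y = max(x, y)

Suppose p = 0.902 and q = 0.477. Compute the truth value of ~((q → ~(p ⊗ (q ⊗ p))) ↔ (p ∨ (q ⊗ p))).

0.098

q ⊗ p = max(0, 0.477 + 0.902 − 1) = max(0, 0.379) = 0.379
p ⊗ (q ⊗ p) = max(0, 0.902 + 0.379 − 1) = max(0, 0.281) = 0.281
~(p ⊗ (q ⊗ p)) = 1 − 0.281 = 0.719
q → ~(p ⊗ (q ⊗ p)) = min(1, 1 − 0.477 + 0.719) = min(1, 1.242) = 1.000
p ∨ (q ⊗ p) = max(0.902, 0.379) = 0.902
(q → ~(p ⊗ (q ⊗ p))) ↔ (p ∨ (q ⊗ p)) = 1 − |1.000 − 0.902| = 1 − 0.098 = 0.902
~((q → ~(p ⊗ (q ⊗ p))) ↔ (p ∨ (q ⊗ p))) = 1 − 0.902 = 0.098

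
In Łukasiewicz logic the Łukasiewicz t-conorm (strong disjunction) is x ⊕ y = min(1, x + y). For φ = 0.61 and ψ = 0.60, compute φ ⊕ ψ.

1.00

φ ⊕ ψ = min(1, 0.61 + 0.60) = min(1, 1.21) = 1.00
For comparison, the Gödel t-conorm max(x, y) would give 0.61.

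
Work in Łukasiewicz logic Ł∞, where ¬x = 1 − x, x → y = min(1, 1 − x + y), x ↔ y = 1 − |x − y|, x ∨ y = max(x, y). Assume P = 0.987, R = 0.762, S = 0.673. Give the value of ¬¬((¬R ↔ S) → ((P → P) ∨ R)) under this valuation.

1.000

¬R = 1 − 0.762 = 0.238
¬R ↔ S = 1 − |0.238 − 0.673| = 1 − 0.435 = 0.565
P → P = min(1, 1 − 0.987 + 0.987) = min(1, 1.000) = 1.000
(P → P) ∨ R = max(1.000, 0.762) = 1.000
(¬R ↔ S) → ((P → P) ∨ R) = min(1, 1 − 0.565 + 1.000) = min(1, 1.435) = 1.000
¬((¬R ↔ S) → ((P → P) ∨ R)) = 1 − 1.000 = 0.000
¬¬((¬R ↔ S) → ((P → P) ∨ R)) = 1 − 0.000 = 1.000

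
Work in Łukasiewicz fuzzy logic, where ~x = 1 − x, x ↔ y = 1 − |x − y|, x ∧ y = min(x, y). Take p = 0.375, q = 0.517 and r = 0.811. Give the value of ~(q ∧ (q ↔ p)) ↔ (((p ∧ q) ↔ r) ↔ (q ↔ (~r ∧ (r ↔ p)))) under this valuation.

q ↔ p = 1 − |0.517 − 0.375| = 1 − 0.142 = 0.858
q ∧ (q ↔ p) = min(0.517, 0.858) = 0.517
~(q ∧ (q ↔ p)) = 1 − 0.517 = 0.483
p ∧ q = min(0.375, 0.517) = 0.375
(p ∧ q) ↔ r = 1 − |0.375 − 0.811| = 1 − 0.436 = 0.564
~r = 1 − 0.811 = 0.189
r ↔ p = 1 − |0.811 − 0.375| = 1 − 0.436 = 0.564
~r ∧ (r ↔ p) = min(0.189, 0.564) = 0.189
q ↔ (~r ∧ (r ↔ p)) = 1 − |0.517 − 0.189| = 1 − 0.328 = 0.672
((p ∧ q) ↔ r) ↔ (q ↔ (~r ∧ (r ↔ p))) = 1 − |0.564 − 0.672| = 1 − 0.108 = 0.892
~(q ∧ (q ↔ p)) ↔ (((p ∧ q) ↔ r) ↔ (q ↔ (~r ∧ (r ↔ p)))) = 1 − |0.483 − 0.892| = 1 − 0.409 = 0.591

0.591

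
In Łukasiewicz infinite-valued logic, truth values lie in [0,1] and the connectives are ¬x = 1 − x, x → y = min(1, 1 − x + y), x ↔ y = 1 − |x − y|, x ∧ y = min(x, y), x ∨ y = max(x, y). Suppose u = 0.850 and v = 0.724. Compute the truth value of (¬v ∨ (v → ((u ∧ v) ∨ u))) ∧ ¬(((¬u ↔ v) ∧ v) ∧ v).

¬v = 1 − 0.724 = 0.276
u ∧ v = min(0.850, 0.724) = 0.724
(u ∧ v) ∨ u = max(0.724, 0.850) = 0.850
v → ((u ∧ v) ∨ u) = min(1, 1 − 0.724 + 0.850) = min(1, 1.126) = 1.000
¬v ∨ (v → ((u ∧ v) ∨ u)) = max(0.276, 1.000) = 1.000
¬u = 1 − 0.850 = 0.150
¬u ↔ v = 1 − |0.150 − 0.724| = 1 − 0.574 = 0.426
(¬u ↔ v) ∧ v = min(0.426, 0.724) = 0.426
((¬u ↔ v) ∧ v) ∧ v = min(0.426, 0.724) = 0.426
¬(((¬u ↔ v) ∧ v) ∧ v) = 1 − 0.426 = 0.574
(¬v ∨ (v → ((u ∧ v) ∨ u))) ∧ ¬(((¬u ↔ v) ∧ v) ∧ v) = min(1.000, 0.574) = 0.574

0.574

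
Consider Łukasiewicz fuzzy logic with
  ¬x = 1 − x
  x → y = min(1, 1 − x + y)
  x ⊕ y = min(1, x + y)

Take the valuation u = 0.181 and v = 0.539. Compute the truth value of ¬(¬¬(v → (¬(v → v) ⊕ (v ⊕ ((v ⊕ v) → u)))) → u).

0.819

v → v = min(1, 1 − 0.539 + 0.539) = min(1, 1.000) = 1.000
¬(v → v) = 1 − 1.000 = 0.000
v ⊕ v = min(1, 0.539 + 0.539) = min(1, 1.078) = 1.000
(v ⊕ v) → u = min(1, 1 − 1.000 + 0.181) = min(1, 0.181) = 0.181
v ⊕ ((v ⊕ v) → u) = min(1, 0.539 + 0.181) = min(1, 0.720) = 0.720
¬(v → v) ⊕ (v ⊕ ((v ⊕ v) → u)) = min(1, 0.000 + 0.720) = min(1, 0.720) = 0.720
v → (¬(v → v) ⊕ (v ⊕ ((v ⊕ v) → u))) = min(1, 1 − 0.539 + 0.720) = min(1, 1.181) = 1.000
¬(v → (¬(v → v) ⊕ (v ⊕ ((v ⊕ v) → u)))) = 1 − 1.000 = 0.000
¬¬(v → (¬(v → v) ⊕ (v ⊕ ((v ⊕ v) → u)))) = 1 − 0.000 = 1.000
¬¬(v → (¬(v → v) ⊕ (v ⊕ ((v ⊕ v) → u)))) → u = min(1, 1 − 1.000 + 0.181) = min(1, 0.181) = 0.181
¬(¬¬(v → (¬(v → v) ⊕ (v ⊕ ((v ⊕ v) → u)))) → u) = 1 − 0.181 = 0.819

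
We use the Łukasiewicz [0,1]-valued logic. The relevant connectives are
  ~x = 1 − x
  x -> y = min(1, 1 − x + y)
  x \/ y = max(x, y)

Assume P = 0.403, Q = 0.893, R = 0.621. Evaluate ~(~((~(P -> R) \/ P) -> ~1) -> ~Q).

P -> R = min(1, 1 − 0.403 + 0.621) = min(1, 1.218) = 1.000
~(P -> R) = 1 − 1.000 = 0.000
~(P -> R) \/ P = max(0.000, 0.403) = 0.403
~1 = 1 − 1.000 = 0.000
(~(P -> R) \/ P) -> ~1 = min(1, 1 − 0.403 + 0.000) = min(1, 0.597) = 0.597
~((~(P -> R) \/ P) -> ~1) = 1 − 0.597 = 0.403
~Q = 1 − 0.893 = 0.107
~((~(P -> R) \/ P) -> ~1) -> ~Q = min(1, 1 − 0.403 + 0.107) = min(1, 0.704) = 0.704
~(~((~(P -> R) \/ P) -> ~1) -> ~Q) = 1 − 0.704 = 0.296

0.296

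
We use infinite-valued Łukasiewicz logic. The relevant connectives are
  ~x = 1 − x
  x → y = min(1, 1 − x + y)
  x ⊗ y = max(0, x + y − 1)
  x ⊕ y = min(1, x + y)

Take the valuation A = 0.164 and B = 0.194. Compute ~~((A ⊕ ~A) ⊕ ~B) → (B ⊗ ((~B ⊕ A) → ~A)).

~A = 1 − 0.164 = 0.836
A ⊕ ~A = min(1, 0.164 + 0.836) = min(1, 1.000) = 1.000
~B = 1 − 0.194 = 0.806
(A ⊕ ~A) ⊕ ~B = min(1, 1.000 + 0.806) = min(1, 1.806) = 1.000
~((A ⊕ ~A) ⊕ ~B) = 1 − 1.000 = 0.000
~~((A ⊕ ~A) ⊕ ~B) = 1 − 0.000 = 1.000
~B ⊕ A = min(1, 0.806 + 0.164) = min(1, 0.970) = 0.970
(~B ⊕ A) → ~A = min(1, 1 − 0.970 + 0.836) = min(1, 0.866) = 0.866
B ⊗ ((~B ⊕ A) → ~A) = max(0, 0.194 + 0.866 − 1) = max(0, 0.060) = 0.060
~~((A ⊕ ~A) ⊕ ~B) → (B ⊗ ((~B ⊕ A) → ~A)) = min(1, 1 − 1.000 + 0.060) = min(1, 0.060) = 0.060

0.060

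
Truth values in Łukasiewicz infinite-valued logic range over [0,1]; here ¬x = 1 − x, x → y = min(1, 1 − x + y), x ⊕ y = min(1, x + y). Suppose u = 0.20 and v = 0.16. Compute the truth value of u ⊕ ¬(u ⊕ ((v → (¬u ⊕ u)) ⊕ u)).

0.20

¬u = 1 − 0.20 = 0.80
¬u ⊕ u = min(1, 0.80 + 0.20) = min(1, 1.00) = 1.00
v → (¬u ⊕ u) = min(1, 1 − 0.16 + 1.00) = min(1, 1.84) = 1.00
(v → (¬u ⊕ u)) ⊕ u = min(1, 1.00 + 0.20) = min(1, 1.20) = 1.00
u ⊕ ((v → (¬u ⊕ u)) ⊕ u) = min(1, 0.20 + 1.00) = min(1, 1.20) = 1.00
¬(u ⊕ ((v → (¬u ⊕ u)) ⊕ u)) = 1 − 1.00 = 0.00
u ⊕ ¬(u ⊕ ((v → (¬u ⊕ u)) ⊕ u)) = min(1, 0.20 + 0.00) = min(1, 0.20) = 0.20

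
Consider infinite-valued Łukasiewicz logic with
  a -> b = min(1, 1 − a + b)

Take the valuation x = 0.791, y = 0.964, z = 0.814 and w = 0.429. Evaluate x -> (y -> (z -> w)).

0.860

z -> w = min(1, 1 − 0.814 + 0.429) = min(1, 0.615) = 0.615
y -> (z -> w) = min(1, 1 − 0.964 + 0.615) = min(1, 0.651) = 0.651
x -> (y -> (z -> w)) = min(1, 1 − 0.791 + 0.651) = min(1, 0.860) = 0.860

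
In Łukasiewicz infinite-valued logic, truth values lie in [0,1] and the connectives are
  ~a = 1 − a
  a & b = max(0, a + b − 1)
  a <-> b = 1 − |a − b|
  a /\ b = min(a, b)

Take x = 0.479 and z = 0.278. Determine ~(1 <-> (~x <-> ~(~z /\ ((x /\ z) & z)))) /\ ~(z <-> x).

~x = 1 − 0.479 = 0.521
~z = 1 − 0.278 = 0.722
x /\ z = min(0.479, 0.278) = 0.278
(x /\ z) & z = max(0, 0.278 + 0.278 − 1) = max(0, -0.444) = 0.000
~z /\ ((x /\ z) & z) = min(0.722, 0.000) = 0.000
~(~z /\ ((x /\ z) & z)) = 1 − 0.000 = 1.000
~x <-> ~(~z /\ ((x /\ z) & z)) = 1 − |0.521 − 1.000| = 1 − 0.479 = 0.521
1 <-> (~x <-> ~(~z /\ ((x /\ z) & z))) = 1 − |1.000 − 0.521| = 1 − 0.479 = 0.521
~(1 <-> (~x <-> ~(~z /\ ((x /\ z) & z)))) = 1 − 0.521 = 0.479
z <-> x = 1 − |0.278 − 0.479| = 1 − 0.201 = 0.799
~(z <-> x) = 1 − 0.799 = 0.201
~(1 <-> (~x <-> ~(~z /\ ((x /\ z) & z)))) /\ ~(z <-> x) = min(0.479, 0.201) = 0.201

0.201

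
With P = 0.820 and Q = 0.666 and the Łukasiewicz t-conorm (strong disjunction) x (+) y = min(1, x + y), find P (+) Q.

1.000

P (+) Q = min(1, 0.820 + 0.666) = min(1, 1.486) = 1.000
For comparison, the Gödel t-conorm max(x, y) would give 0.820.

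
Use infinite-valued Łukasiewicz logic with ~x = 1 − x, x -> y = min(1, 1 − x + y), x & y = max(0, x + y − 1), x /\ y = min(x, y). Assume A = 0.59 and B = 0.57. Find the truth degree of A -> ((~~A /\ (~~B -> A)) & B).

~A = 1 − 0.59 = 0.41
~~A = 1 − 0.41 = 0.59
~B = 1 − 0.57 = 0.43
~~B = 1 − 0.43 = 0.57
~~B -> A = min(1, 1 − 0.57 + 0.59) = min(1, 1.02) = 1.00
~~A /\ (~~B -> A) = min(0.59, 1.00) = 0.59
(~~A /\ (~~B -> A)) & B = max(0, 0.59 + 0.57 − 1) = max(0, 0.16) = 0.16
A -> ((~~A /\ (~~B -> A)) & B) = min(1, 1 − 0.59 + 0.16) = min(1, 0.57) = 0.57

0.57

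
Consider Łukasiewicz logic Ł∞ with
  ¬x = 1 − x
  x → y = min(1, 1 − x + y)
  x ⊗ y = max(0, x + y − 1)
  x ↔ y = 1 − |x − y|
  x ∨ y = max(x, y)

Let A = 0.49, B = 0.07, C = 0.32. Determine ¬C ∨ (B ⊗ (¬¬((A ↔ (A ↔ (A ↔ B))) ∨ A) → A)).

¬C = 1 − 0.32 = 0.68
A ↔ B = 1 − |0.49 − 0.07| = 1 − 0.42 = 0.58
A ↔ (A ↔ B) = 1 − |0.49 − 0.58| = 1 − 0.09 = 0.91
A ↔ (A ↔ (A ↔ B)) = 1 − |0.49 − 0.91| = 1 − 0.42 = 0.58
(A ↔ (A ↔ (A ↔ B))) ∨ A = max(0.58, 0.49) = 0.58
¬((A ↔ (A ↔ (A ↔ B))) ∨ A) = 1 − 0.58 = 0.42
¬¬((A ↔ (A ↔ (A ↔ B))) ∨ A) = 1 − 0.42 = 0.58
¬¬((A ↔ (A ↔ (A ↔ B))) ∨ A) → A = min(1, 1 − 0.58 + 0.49) = min(1, 0.91) = 0.91
B ⊗ (¬¬((A ↔ (A ↔ (A ↔ B))) ∨ A) → A) = max(0, 0.07 + 0.91 − 1) = max(0, -0.02) = 0.00
¬C ∨ (B ⊗ (¬¬((A ↔ (A ↔ (A ↔ B))) ∨ A) → A)) = max(0.68, 0.00) = 0.68

0.68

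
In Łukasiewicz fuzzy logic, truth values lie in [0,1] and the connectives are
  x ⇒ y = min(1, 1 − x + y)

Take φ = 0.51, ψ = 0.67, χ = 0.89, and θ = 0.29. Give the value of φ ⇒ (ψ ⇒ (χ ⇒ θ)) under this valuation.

1.00

χ ⇒ θ = min(1, 1 − 0.89 + 0.29) = min(1, 0.40) = 0.40
ψ ⇒ (χ ⇒ θ) = min(1, 1 − 0.67 + 0.40) = min(1, 0.73) = 0.73
φ ⇒ (ψ ⇒ (χ ⇒ θ)) = min(1, 1 − 0.51 + 0.73) = min(1, 1.22) = 1.00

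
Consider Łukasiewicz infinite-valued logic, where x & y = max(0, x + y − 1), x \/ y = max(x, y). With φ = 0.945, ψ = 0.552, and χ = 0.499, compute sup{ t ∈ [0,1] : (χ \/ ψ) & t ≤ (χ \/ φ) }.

χ \/ ψ = max(0.499, 0.552) = 0.552
So the left factor is χ \/ ψ = 0.552.
χ \/ φ = max(0.499, 0.945) = 0.945
So the right-hand bound is χ \/ φ = 0.945.
The residuum of the Łukasiewicz t-norm gives the supremum: min(1, 1 − 0.552 + 0.945).
1 − 0.552 + 0.945 = 1.393, so t = min(1, 1.393) = 1.000.
Check: 0.552 & 1.000 = max(0, 0.552) = 0.552 ≤ 0.945.

1.000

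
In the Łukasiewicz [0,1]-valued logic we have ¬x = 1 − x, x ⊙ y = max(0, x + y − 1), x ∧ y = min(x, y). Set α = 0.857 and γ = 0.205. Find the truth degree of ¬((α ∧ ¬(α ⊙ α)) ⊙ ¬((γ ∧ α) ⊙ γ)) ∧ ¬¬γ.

α ⊙ α = max(0, 0.857 + 0.857 − 1) = max(0, 0.714) = 0.714
¬(α ⊙ α) = 1 − 0.714 = 0.286
α ∧ ¬(α ⊙ α) = min(0.857, 0.286) = 0.286
γ ∧ α = min(0.205, 0.857) = 0.205
(γ ∧ α) ⊙ γ = max(0, 0.205 + 0.205 − 1) = max(0, -0.590) = 0.000
¬((γ ∧ α) ⊙ γ) = 1 − 0.000 = 1.000
(α ∧ ¬(α ⊙ α)) ⊙ ¬((γ ∧ α) ⊙ γ) = max(0, 0.286 + 1.000 − 1) = max(0, 0.286) = 0.286
¬((α ∧ ¬(α ⊙ α)) ⊙ ¬((γ ∧ α) ⊙ γ)) = 1 − 0.286 = 0.714
¬γ = 1 − 0.205 = 0.795
¬¬γ = 1 − 0.795 = 0.205
¬((α ∧ ¬(α ⊙ α)) ⊙ ¬((γ ∧ α) ⊙ γ)) ∧ ¬¬γ = min(0.714, 0.205) = 0.205

0.205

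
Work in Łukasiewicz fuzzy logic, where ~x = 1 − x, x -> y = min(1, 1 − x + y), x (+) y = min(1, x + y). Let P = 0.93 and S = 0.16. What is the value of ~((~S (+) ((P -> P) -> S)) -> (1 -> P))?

0.07

~S = 1 − 0.16 = 0.84
P -> P = min(1, 1 − 0.93 + 0.93) = min(1, 1.00) = 1.00
(P -> P) -> S = min(1, 1 − 1.00 + 0.16) = min(1, 0.16) = 0.16
~S (+) ((P -> P) -> S) = min(1, 0.84 + 0.16) = min(1, 1.00) = 1.00
1 -> P = min(1, 1 − 1.00 + 0.93) = min(1, 0.93) = 0.93
(~S (+) ((P -> P) -> S)) -> (1 -> P) = min(1, 1 − 1.00 + 0.93) = min(1, 0.93) = 0.93
~((~S (+) ((P -> P) -> S)) -> (1 -> P)) = 1 − 0.93 = 0.07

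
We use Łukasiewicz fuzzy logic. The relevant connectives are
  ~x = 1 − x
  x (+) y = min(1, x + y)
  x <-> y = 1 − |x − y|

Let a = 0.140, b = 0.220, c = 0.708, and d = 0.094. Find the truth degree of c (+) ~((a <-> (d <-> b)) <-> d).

d <-> b = 1 − |0.094 − 0.220| = 1 − 0.126 = 0.874
a <-> (d <-> b) = 1 − |0.140 − 0.874| = 1 − 0.734 = 0.266
(a <-> (d <-> b)) <-> d = 1 − |0.266 − 0.094| = 1 − 0.172 = 0.828
~((a <-> (d <-> b)) <-> d) = 1 − 0.828 = 0.172
c (+) ~((a <-> (d <-> b)) <-> d) = min(1, 0.708 + 0.172) = min(1, 0.880) = 0.880

0.880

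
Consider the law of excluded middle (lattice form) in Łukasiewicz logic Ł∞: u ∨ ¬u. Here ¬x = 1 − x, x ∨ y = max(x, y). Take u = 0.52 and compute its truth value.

¬u = 1 − 0.52 = 0.48
u ∨ ¬u = max(0.52, 0.48) = 0.52
(The value 0.52 < 1 shows this instance is not satisfied; not a Ł∞-tautology — its value is max(a, 1−a).)

0.52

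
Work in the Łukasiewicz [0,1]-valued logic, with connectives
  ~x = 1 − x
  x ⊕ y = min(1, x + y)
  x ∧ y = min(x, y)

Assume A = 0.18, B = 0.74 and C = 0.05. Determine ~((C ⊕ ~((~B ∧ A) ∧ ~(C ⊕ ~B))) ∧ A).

0.82

~B = 1 − 0.74 = 0.26
~B ∧ A = min(0.26, 0.18) = 0.18
C ⊕ ~B = min(1, 0.05 + 0.26) = min(1, 0.31) = 0.31
~(C ⊕ ~B) = 1 − 0.31 = 0.69
(~B ∧ A) ∧ ~(C ⊕ ~B) = min(0.18, 0.69) = 0.18
~((~B ∧ A) ∧ ~(C ⊕ ~B)) = 1 − 0.18 = 0.82
C ⊕ ~((~B ∧ A) ∧ ~(C ⊕ ~B)) = min(1, 0.05 + 0.82) = min(1, 0.87) = 0.87
(C ⊕ ~((~B ∧ A) ∧ ~(C ⊕ ~B))) ∧ A = min(0.87, 0.18) = 0.18
~((C ⊕ ~((~B ∧ A) ∧ ~(C ⊕ ~B))) ∧ A) = 1 − 0.18 = 0.82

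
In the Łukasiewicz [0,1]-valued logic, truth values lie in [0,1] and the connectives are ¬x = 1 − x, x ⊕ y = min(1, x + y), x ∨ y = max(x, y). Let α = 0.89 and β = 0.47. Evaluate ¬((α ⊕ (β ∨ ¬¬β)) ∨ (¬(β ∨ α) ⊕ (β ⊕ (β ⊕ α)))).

¬β = 1 − 0.47 = 0.53
¬¬β = 1 − 0.53 = 0.47
β ∨ ¬¬β = max(0.47, 0.47) = 0.47
α ⊕ (β ∨ ¬¬β) = min(1, 0.89 + 0.47) = min(1, 1.36) = 1.00
β ∨ α = max(0.47, 0.89) = 0.89
¬(β ∨ α) = 1 − 0.89 = 0.11
β ⊕ α = min(1, 0.47 + 0.89) = min(1, 1.36) = 1.00
β ⊕ (β ⊕ α) = min(1, 0.47 + 1.00) = min(1, 1.47) = 1.00
¬(β ∨ α) ⊕ (β ⊕ (β ⊕ α)) = min(1, 0.11 + 1.00) = min(1, 1.11) = 1.00
(α ⊕ (β ∨ ¬¬β)) ∨ (¬(β ∨ α) ⊕ (β ⊕ (β ⊕ α))) = max(1.00, 1.00) = 1.00
¬((α ⊕ (β ∨ ¬¬β)) ∨ (¬(β ∨ α) ⊕ (β ⊕ (β ⊕ α)))) = 1 − 1.00 = 0.00

0.00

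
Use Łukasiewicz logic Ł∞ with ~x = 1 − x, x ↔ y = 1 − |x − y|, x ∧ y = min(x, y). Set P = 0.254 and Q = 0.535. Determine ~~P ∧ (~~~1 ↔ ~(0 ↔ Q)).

~P = 1 − 0.254 = 0.746
~~P = 1 − 0.746 = 0.254
~1 = 1 − 1.000 = 0.000
~~1 = 1 − 0.000 = 1.000
~~~1 = 1 − 1.000 = 0.000
0 ↔ Q = 1 − |0.000 − 0.535| = 1 − 0.535 = 0.465
~(0 ↔ Q) = 1 − 0.465 = 0.535
~~~1 ↔ ~(0 ↔ Q) = 1 − |0.000 − 0.535| = 1 − 0.535 = 0.465
~~P ∧ (~~~1 ↔ ~(0 ↔ Q)) = min(0.254, 0.465) = 0.254

0.254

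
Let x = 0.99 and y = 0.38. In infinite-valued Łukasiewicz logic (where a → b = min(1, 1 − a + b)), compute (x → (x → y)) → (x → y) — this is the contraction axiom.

0.99

x → y = min(1, 1 − 0.99 + 0.38) = min(1, 0.39) = 0.39
x → (x → y) = min(1, 1 − 0.99 + 0.39) = min(1, 0.40) = 0.40
(x → (x → y)) → (x → y) = min(1, 1 − 0.40 + 0.39) = min(1, 0.99) = 0.99
(The value 0.99 < 1 shows this instance is not satisfied; fails in Ł∞ (the t-norm is not idempotent).)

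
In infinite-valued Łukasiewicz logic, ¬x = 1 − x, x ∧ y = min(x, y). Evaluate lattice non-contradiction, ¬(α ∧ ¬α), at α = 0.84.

0.84

¬α = 1 − 0.84 = 0.16
α ∧ ¬α = min(0.84, 0.16) = 0.16
¬(α ∧ ¬α) = 1 − 0.16 = 0.84
(The value 0.84 < 1 shows this instance is not satisfied; not a Ł∞-tautology — its value is 1 − min(a, 1−a).)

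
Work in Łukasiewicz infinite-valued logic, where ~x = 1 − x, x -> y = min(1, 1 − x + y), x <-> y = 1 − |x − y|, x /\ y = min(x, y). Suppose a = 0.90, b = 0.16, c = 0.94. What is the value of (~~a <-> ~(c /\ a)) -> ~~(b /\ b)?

0.96

~a = 1 − 0.90 = 0.10
~~a = 1 − 0.10 = 0.90
c /\ a = min(0.94, 0.90) = 0.90
~(c /\ a) = 1 − 0.90 = 0.10
~~a <-> ~(c /\ a) = 1 − |0.90 − 0.10| = 1 − 0.80 = 0.20
b /\ b = min(0.16, 0.16) = 0.16
~(b /\ b) = 1 − 0.16 = 0.84
~~(b /\ b) = 1 − 0.84 = 0.16
(~~a <-> ~(c /\ a)) -> ~~(b /\ b) = min(1, 1 − 0.20 + 0.16) = min(1, 0.96) = 0.96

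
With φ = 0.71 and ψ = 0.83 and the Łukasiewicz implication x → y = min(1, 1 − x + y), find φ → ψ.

1.00

φ → ψ = min(1, 1 − 0.71 + 0.83) = min(1, 1.12) = 1.00
For comparison, the Gödel implication (1 if x ≤ y else y) would give 1.00.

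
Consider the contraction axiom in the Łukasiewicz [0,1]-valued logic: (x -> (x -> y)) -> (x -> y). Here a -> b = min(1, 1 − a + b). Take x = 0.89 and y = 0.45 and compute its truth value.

0.89

x -> y = min(1, 1 − 0.89 + 0.45) = min(1, 0.56) = 0.56
x -> (x -> y) = min(1, 1 − 0.89 + 0.56) = min(1, 0.67) = 0.67
(x -> (x -> y)) -> (x -> y) = min(1, 1 − 0.67 + 0.56) = min(1, 0.89) = 0.89
(The value 0.89 < 1 shows this instance is not satisfied; fails in Ł∞ (the t-norm is not idempotent).)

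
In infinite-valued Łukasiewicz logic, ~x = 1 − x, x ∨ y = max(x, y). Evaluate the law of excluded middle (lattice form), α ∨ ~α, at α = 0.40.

0.60

~α = 1 − 0.40 = 0.60
α ∨ ~α = max(0.40, 0.60) = 0.60
(The value 0.60 < 1 shows this instance is not satisfied; not a Ł∞-tautology — its value is max(a, 1−a).)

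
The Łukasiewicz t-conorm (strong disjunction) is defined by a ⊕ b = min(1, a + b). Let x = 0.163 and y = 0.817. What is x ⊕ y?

0.980

x ⊕ y = min(1, 0.163 + 0.817) = min(1, 0.980) = 0.980
For comparison, the Gödel t-conorm max(a, b) would give 0.817.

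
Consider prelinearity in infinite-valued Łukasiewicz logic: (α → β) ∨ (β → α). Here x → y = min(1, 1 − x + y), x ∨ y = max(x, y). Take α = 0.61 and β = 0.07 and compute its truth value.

α → β = min(1, 1 − 0.61 + 0.07) = min(1, 0.46) = 0.46
β → α = min(1, 1 − 0.07 + 0.61) = min(1, 1.54) = 1.00
(α → β) ∨ (β → α) = max(0.46, 1.00) = 1.00
(As expected: a Ł∞-tautology — holds in every MV-chain.)

1.00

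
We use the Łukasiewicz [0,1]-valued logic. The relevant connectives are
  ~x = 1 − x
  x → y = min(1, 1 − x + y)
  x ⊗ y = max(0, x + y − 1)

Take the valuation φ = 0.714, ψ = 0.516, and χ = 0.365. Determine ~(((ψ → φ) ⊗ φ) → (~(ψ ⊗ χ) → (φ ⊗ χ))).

ψ → φ = min(1, 1 − 0.516 + 0.714) = min(1, 1.198) = 1.000
(ψ → φ) ⊗ φ = max(0, 1.000 + 0.714 − 1) = max(0, 0.714) = 0.714
ψ ⊗ χ = max(0, 0.516 + 0.365 − 1) = max(0, -0.119) = 0.000
~(ψ ⊗ χ) = 1 − 0.000 = 1.000
φ ⊗ χ = max(0, 0.714 + 0.365 − 1) = max(0, 0.079) = 0.079
~(ψ ⊗ χ) → (φ ⊗ χ) = min(1, 1 − 1.000 + 0.079) = min(1, 0.079) = 0.079
((ψ → φ) ⊗ φ) → (~(ψ ⊗ χ) → (φ ⊗ χ)) = min(1, 1 − 0.714 + 0.079) = min(1, 0.365) = 0.365
~(((ψ → φ) ⊗ φ) → (~(ψ ⊗ χ) → (φ ⊗ χ))) = 1 − 0.365 = 0.635

0.635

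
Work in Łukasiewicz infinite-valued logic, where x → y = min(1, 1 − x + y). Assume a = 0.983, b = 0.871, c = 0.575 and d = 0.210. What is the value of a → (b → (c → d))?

0.781

c → d = min(1, 1 − 0.575 + 0.210) = min(1, 0.635) = 0.635
b → (c → d) = min(1, 1 − 0.871 + 0.635) = min(1, 0.764) = 0.764
a → (b → (c → d)) = min(1, 1 − 0.983 + 0.764) = min(1, 0.781) = 0.781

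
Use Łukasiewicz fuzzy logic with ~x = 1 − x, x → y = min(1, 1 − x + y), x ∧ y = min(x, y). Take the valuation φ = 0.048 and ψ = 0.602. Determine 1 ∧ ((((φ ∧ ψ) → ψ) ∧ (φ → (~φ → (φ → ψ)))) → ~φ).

φ ∧ ψ = min(0.048, 0.602) = 0.048
(φ ∧ ψ) → ψ = min(1, 1 − 0.048 + 0.602) = min(1, 1.554) = 1.000
~φ = 1 − 0.048 = 0.952
φ → ψ = min(1, 1 − 0.048 + 0.602) = min(1, 1.554) = 1.000
~φ → (φ → ψ) = min(1, 1 − 0.952 + 1.000) = min(1, 1.048) = 1.000
φ → (~φ → (φ → ψ)) = min(1, 1 − 0.048 + 1.000) = min(1, 1.952) = 1.000
((φ ∧ ψ) → ψ) ∧ (φ → (~φ → (φ → ψ))) = min(1.000, 1.000) = 1.000
(((φ ∧ ψ) → ψ) ∧ (φ → (~φ → (φ → ψ)))) → ~φ = min(1, 1 − 1.000 + 0.952) = min(1, 0.952) = 0.952
1 ∧ ((((φ ∧ ψ) → ψ) ∧ (φ → (~φ → (φ → ψ)))) → ~φ) = min(1.000, 0.952) = 0.952

0.952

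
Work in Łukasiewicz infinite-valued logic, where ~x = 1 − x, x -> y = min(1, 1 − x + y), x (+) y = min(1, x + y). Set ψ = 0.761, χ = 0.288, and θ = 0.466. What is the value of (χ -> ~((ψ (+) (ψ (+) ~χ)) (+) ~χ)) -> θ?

~χ = 1 − 0.288 = 0.712
ψ (+) ~χ = min(1, 0.761 + 0.712) = min(1, 1.473) = 1.000
ψ (+) (ψ (+) ~χ) = min(1, 0.761 + 1.000) = min(1, 1.761) = 1.000
(ψ (+) (ψ (+) ~χ)) (+) ~χ = min(1, 1.000 + 0.712) = min(1, 1.712) = 1.000
~((ψ (+) (ψ (+) ~χ)) (+) ~χ) = 1 − 1.000 = 0.000
χ -> ~((ψ (+) (ψ (+) ~χ)) (+) ~χ) = min(1, 1 − 0.288 + 0.000) = min(1, 0.712) = 0.712
(χ -> ~((ψ (+) (ψ (+) ~χ)) (+) ~χ)) -> θ = min(1, 1 − 0.712 + 0.466) = min(1, 0.754) = 0.754

0.754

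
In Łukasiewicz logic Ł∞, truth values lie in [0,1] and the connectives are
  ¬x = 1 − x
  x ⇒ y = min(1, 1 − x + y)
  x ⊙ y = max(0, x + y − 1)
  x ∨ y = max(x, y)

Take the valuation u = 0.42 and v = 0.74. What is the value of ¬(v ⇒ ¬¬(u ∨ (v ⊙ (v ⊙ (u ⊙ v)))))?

0.32

u ⊙ v = max(0, 0.42 + 0.74 − 1) = max(0, 0.16) = 0.16
v ⊙ (u ⊙ v) = max(0, 0.74 + 0.16 − 1) = max(0, -0.10) = 0.00
v ⊙ (v ⊙ (u ⊙ v)) = max(0, 0.74 + 0.00 − 1) = max(0, -0.26) = 0.00
u ∨ (v ⊙ (v ⊙ (u ⊙ v))) = max(0.42, 0.00) = 0.42
¬(u ∨ (v ⊙ (v ⊙ (u ⊙ v)))) = 1 − 0.42 = 0.58
¬¬(u ∨ (v ⊙ (v ⊙ (u ⊙ v)))) = 1 − 0.58 = 0.42
v ⇒ ¬¬(u ∨ (v ⊙ (v ⊙ (u ⊙ v)))) = min(1, 1 − 0.74 + 0.42) = min(1, 0.68) = 0.68
¬(v ⇒ ¬¬(u ∨ (v ⊙ (v ⊙ (u ⊙ v))))) = 1 − 0.68 = 0.32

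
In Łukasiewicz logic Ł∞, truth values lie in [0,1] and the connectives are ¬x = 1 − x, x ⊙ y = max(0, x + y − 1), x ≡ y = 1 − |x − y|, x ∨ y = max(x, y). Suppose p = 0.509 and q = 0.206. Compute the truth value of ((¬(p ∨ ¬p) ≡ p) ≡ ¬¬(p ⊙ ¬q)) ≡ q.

¬p = 1 − 0.509 = 0.491
p ∨ ¬p = max(0.509, 0.491) = 0.509
¬(p ∨ ¬p) = 1 − 0.509 = 0.491
¬(p ∨ ¬p) ≡ p = 1 − |0.491 − 0.509| = 1 − 0.018 = 0.982
¬q = 1 − 0.206 = 0.794
p ⊙ ¬q = max(0, 0.509 + 0.794 − 1) = max(0, 0.303) = 0.303
¬(p ⊙ ¬q) = 1 − 0.303 = 0.697
¬¬(p ⊙ ¬q) = 1 − 0.697 = 0.303
(¬(p ∨ ¬p) ≡ p) ≡ ¬¬(p ⊙ ¬q) = 1 − |0.982 − 0.303| = 1 − 0.679 = 0.321
((¬(p ∨ ¬p) ≡ p) ≡ ¬¬(p ⊙ ¬q)) ≡ q = 1 − |0.321 − 0.206| = 1 − 0.115 = 0.885

0.885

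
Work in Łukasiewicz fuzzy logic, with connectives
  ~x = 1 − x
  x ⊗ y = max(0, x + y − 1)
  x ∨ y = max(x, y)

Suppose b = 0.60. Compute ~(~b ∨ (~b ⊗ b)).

~b = 1 − 0.60 = 0.40
~b ⊗ b = max(0, 0.40 + 0.60 − 1) = max(0, 0.00) = 0.00
~b ∨ (~b ⊗ b) = max(0.40, 0.00) = 0.40
~(~b ∨ (~b ⊗ b)) = 1 − 0.40 = 0.60

0.60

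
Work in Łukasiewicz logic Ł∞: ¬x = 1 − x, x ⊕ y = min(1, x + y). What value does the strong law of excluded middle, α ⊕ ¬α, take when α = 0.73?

1.00

¬α = 1 − 0.73 = 0.27
α ⊕ ¬α = min(1, 0.73 + 0.27) = min(1, 1.00) = 1.00
(As expected: always 1 in Ł∞ since a ⊕ (1−a) = 1.)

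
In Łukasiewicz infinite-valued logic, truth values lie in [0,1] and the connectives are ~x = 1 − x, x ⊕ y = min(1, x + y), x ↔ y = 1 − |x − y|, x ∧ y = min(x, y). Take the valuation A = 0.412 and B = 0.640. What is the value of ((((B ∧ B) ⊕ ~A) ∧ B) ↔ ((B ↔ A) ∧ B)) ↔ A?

0.412

B ∧ B = min(0.640, 0.640) = 0.640
~A = 1 − 0.412 = 0.588
(B ∧ B) ⊕ ~A = min(1, 0.640 + 0.588) = min(1, 1.228) = 1.000
((B ∧ B) ⊕ ~A) ∧ B = min(1.000, 0.640) = 0.640
B ↔ A = 1 − |0.640 − 0.412| = 1 − 0.228 = 0.772
(B ↔ A) ∧ B = min(0.772, 0.640) = 0.640
(((B ∧ B) ⊕ ~A) ∧ B) ↔ ((B ↔ A) ∧ B) = 1 − |0.640 − 0.640| = 1 − 0.000 = 1.000
((((B ∧ B) ⊕ ~A) ∧ B) ↔ ((B ↔ A) ∧ B)) ↔ A = 1 − |1.000 − 0.412| = 1 − 0.588 = 0.412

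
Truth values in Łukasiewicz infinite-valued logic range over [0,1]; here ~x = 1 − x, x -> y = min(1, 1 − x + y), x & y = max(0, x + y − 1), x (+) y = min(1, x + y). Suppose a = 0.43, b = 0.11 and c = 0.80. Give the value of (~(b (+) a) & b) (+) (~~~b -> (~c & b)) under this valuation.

0.11

b (+) a = min(1, 0.11 + 0.43) = min(1, 0.54) = 0.54
~(b (+) a) = 1 − 0.54 = 0.46
~(b (+) a) & b = max(0, 0.46 + 0.11 − 1) = max(0, -0.43) = 0.00
~b = 1 − 0.11 = 0.89
~~b = 1 − 0.89 = 0.11
~~~b = 1 − 0.11 = 0.89
~c = 1 − 0.80 = 0.20
~c & b = max(0, 0.20 + 0.11 − 1) = max(0, -0.69) = 0.00
~~~b -> (~c & b) = min(1, 1 − 0.89 + 0.00) = min(1, 0.11) = 0.11
(~(b (+) a) & b) (+) (~~~b -> (~c & b)) = min(1, 0.00 + 0.11) = min(1, 0.11) = 0.11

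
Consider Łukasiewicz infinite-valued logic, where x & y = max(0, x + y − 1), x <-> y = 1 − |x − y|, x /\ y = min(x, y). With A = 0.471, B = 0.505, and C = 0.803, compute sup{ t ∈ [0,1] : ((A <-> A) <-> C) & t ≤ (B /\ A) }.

0.668

A <-> A = 1 − |0.471 − 0.471| = 1 − 0.000 = 1.000
(A <-> A) <-> C = 1 − |1.000 − 0.803| = 1 − 0.197 = 0.803
So the left factor is (A <-> A) <-> C = 0.803.
B /\ A = min(0.505, 0.471) = 0.471
So the right-hand bound is B /\ A = 0.471.
The residuum of the Łukasiewicz t-norm gives the supremum: min(1, 1 − 0.803 + 0.471).
1 − 0.803 + 0.471 = 0.668, so t = min(1, 0.668) = 0.668.
Check: 0.803 & 0.668 = max(0, 0.471) = 0.471 ≤ 0.471.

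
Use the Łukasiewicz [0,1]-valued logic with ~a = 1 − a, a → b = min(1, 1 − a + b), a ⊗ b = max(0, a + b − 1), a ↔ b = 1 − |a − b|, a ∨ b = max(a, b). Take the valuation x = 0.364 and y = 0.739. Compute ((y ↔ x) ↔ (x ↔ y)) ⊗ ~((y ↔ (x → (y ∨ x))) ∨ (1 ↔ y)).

y ↔ x = 1 − |0.739 − 0.364| = 1 − 0.375 = 0.625
x ↔ y = 1 − |0.364 − 0.739| = 1 − 0.375 = 0.625
(y ↔ x) ↔ (x ↔ y) = 1 − |0.625 − 0.625| = 1 − 0.000 = 1.000
y ∨ x = max(0.739, 0.364) = 0.739
x → (y ∨ x) = min(1, 1 − 0.364 + 0.739) = min(1, 1.375) = 1.000
y ↔ (x → (y ∨ x)) = 1 − |0.739 − 1.000| = 1 − 0.261 = 0.739
1 ↔ y = 1 − |1.000 − 0.739| = 1 − 0.261 = 0.739
(y ↔ (x → (y ∨ x))) ∨ (1 ↔ y) = max(0.739, 0.739) = 0.739
~((y ↔ (x → (y ∨ x))) ∨ (1 ↔ y)) = 1 − 0.739 = 0.261
((y ↔ x) ↔ (x ↔ y)) ⊗ ~((y ↔ (x → (y ∨ x))) ∨ (1 ↔ y)) = max(0, 1.000 + 0.261 − 1) = max(0, 0.261) = 0.261

0.261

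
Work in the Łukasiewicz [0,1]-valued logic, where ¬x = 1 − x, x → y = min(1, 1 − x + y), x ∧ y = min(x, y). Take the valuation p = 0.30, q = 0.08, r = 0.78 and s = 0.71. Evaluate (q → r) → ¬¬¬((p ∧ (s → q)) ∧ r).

0.70

q → r = min(1, 1 − 0.08 + 0.78) = min(1, 1.70) = 1.00
s → q = min(1, 1 − 0.71 + 0.08) = min(1, 0.37) = 0.37
p ∧ (s → q) = min(0.30, 0.37) = 0.30
(p ∧ (s → q)) ∧ r = min(0.30, 0.78) = 0.30
¬((p ∧ (s → q)) ∧ r) = 1 − 0.30 = 0.70
¬¬((p ∧ (s → q)) ∧ r) = 1 − 0.70 = 0.30
¬¬¬((p ∧ (s → q)) ∧ r) = 1 − 0.30 = 0.70
(q → r) → ¬¬¬((p ∧ (s → q)) ∧ r) = min(1, 1 − 1.00 + 0.70) = min(1, 0.70) = 0.70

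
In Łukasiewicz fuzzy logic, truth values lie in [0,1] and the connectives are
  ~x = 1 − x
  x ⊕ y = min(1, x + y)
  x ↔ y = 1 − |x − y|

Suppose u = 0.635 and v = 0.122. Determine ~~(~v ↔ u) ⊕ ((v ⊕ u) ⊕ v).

~v = 1 − 0.122 = 0.878
~v ↔ u = 1 − |0.878 − 0.635| = 1 − 0.243 = 0.757
~(~v ↔ u) = 1 − 0.757 = 0.243
~~(~v ↔ u) = 1 − 0.243 = 0.757
v ⊕ u = min(1, 0.122 + 0.635) = min(1, 0.757) = 0.757
(v ⊕ u) ⊕ v = min(1, 0.757 + 0.122) = min(1, 0.879) = 0.879
~~(~v ↔ u) ⊕ ((v ⊕ u) ⊕ v) = min(1, 0.757 + 0.879) = min(1, 1.636) = 1.000

1.000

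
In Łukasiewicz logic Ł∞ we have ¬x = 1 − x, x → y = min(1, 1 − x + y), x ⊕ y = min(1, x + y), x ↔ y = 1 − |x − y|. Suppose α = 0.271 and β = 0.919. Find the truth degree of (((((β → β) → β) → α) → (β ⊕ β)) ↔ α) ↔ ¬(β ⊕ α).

0.729

β → β = min(1, 1 − 0.919 + 0.919) = min(1, 1.000) = 1.000
(β → β) → β = min(1, 1 − 1.000 + 0.919) = min(1, 0.919) = 0.919
((β → β) → β) → α = min(1, 1 − 0.919 + 0.271) = min(1, 0.352) = 0.352
β ⊕ β = min(1, 0.919 + 0.919) = min(1, 1.838) = 1.000
(((β → β) → β) → α) → (β ⊕ β) = min(1, 1 − 0.352 + 1.000) = min(1, 1.648) = 1.000
((((β → β) → β) → α) → (β ⊕ β)) ↔ α = 1 − |1.000 − 0.271| = 1 − 0.729 = 0.271
β ⊕ α = min(1, 0.919 + 0.271) = min(1, 1.190) = 1.000
¬(β ⊕ α) = 1 − 1.000 = 0.000
(((((β → β) → β) → α) → (β ⊕ β)) ↔ α) ↔ ¬(β ⊕ α) = 1 − |0.271 − 0.000| = 1 − 0.271 = 0.729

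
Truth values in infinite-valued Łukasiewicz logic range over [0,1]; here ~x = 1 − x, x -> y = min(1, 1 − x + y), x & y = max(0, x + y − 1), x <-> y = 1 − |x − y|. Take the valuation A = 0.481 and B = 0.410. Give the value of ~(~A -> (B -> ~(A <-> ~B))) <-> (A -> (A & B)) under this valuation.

0.481

~A = 1 − 0.481 = 0.519
~B = 1 − 0.410 = 0.590
A <-> ~B = 1 − |0.481 − 0.590| = 1 − 0.109 = 0.891
~(A <-> ~B) = 1 − 0.891 = 0.109
B -> ~(A <-> ~B) = min(1, 1 − 0.410 + 0.109) = min(1, 0.699) = 0.699
~A -> (B -> ~(A <-> ~B)) = min(1, 1 − 0.519 + 0.699) = min(1, 1.180) = 1.000
~(~A -> (B -> ~(A <-> ~B))) = 1 − 1.000 = 0.000
A & B = max(0, 0.481 + 0.410 − 1) = max(0, -0.109) = 0.000
A -> (A & B) = min(1, 1 − 0.481 + 0.000) = min(1, 0.519) = 0.519
~(~A -> (B -> ~(A <-> ~B))) <-> (A -> (A & B)) = 1 − |0.000 − 0.519| = 1 − 0.519 = 0.481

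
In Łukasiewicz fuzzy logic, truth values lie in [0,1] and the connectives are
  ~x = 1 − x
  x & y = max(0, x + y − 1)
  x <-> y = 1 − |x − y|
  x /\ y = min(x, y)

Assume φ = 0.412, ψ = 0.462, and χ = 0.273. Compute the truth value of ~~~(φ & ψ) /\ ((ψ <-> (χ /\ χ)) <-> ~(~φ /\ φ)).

0.777

φ & ψ = max(0, 0.412 + 0.462 − 1) = max(0, -0.126) = 0.000
~(φ & ψ) = 1 − 0.000 = 1.000
~~(φ & ψ) = 1 − 1.000 = 0.000
~~~(φ & ψ) = 1 − 0.000 = 1.000
χ /\ χ = min(0.273, 0.273) = 0.273
ψ <-> (χ /\ χ) = 1 − |0.462 − 0.273| = 1 − 0.189 = 0.811
~φ = 1 − 0.412 = 0.588
~φ /\ φ = min(0.588, 0.412) = 0.412
~(~φ /\ φ) = 1 − 0.412 = 0.588
(ψ <-> (χ /\ χ)) <-> ~(~φ /\ φ) = 1 − |0.811 − 0.588| = 1 − 0.223 = 0.777
~~~(φ & ψ) /\ ((ψ <-> (χ /\ χ)) <-> ~(~φ /\ φ)) = min(1.000, 0.777) = 0.777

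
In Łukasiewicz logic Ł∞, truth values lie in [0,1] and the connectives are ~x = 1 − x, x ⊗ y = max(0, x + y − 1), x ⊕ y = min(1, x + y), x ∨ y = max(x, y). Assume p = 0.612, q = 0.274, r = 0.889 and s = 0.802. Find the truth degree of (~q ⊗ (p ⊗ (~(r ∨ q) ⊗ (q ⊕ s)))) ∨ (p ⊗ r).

~q = 1 − 0.274 = 0.726
r ∨ q = max(0.889, 0.274) = 0.889
~(r ∨ q) = 1 − 0.889 = 0.111
q ⊕ s = min(1, 0.274 + 0.802) = min(1, 1.076) = 1.000
~(r ∨ q) ⊗ (q ⊕ s) = max(0, 0.111 + 1.000 − 1) = max(0, 0.111) = 0.111
p ⊗ (~(r ∨ q) ⊗ (q ⊕ s)) = max(0, 0.612 + 0.111 − 1) = max(0, -0.277) = 0.000
~q ⊗ (p ⊗ (~(r ∨ q) ⊗ (q ⊕ s))) = max(0, 0.726 + 0.000 − 1) = max(0, -0.274) = 0.000
p ⊗ r = max(0, 0.612 + 0.889 − 1) = max(0, 0.501) = 0.501
(~q ⊗ (p ⊗ (~(r ∨ q) ⊗ (q ⊕ s)))) ∨ (p ⊗ r) = max(0.000, 0.501) = 0.501

0.501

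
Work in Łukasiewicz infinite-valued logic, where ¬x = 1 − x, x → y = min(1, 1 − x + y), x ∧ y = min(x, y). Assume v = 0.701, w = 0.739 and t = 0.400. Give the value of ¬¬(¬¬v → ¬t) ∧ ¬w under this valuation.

¬v = 1 − 0.701 = 0.299
¬¬v = 1 − 0.299 = 0.701
¬t = 1 − 0.400 = 0.600
¬¬v → ¬t = min(1, 1 − 0.701 + 0.600) = min(1, 0.899) = 0.899
¬(¬¬v → ¬t) = 1 − 0.899 = 0.101
¬¬(¬¬v → ¬t) = 1 − 0.101 = 0.899
¬w = 1 − 0.739 = 0.261
¬¬(¬¬v → ¬t) ∧ ¬w = min(0.899, 0.261) = 0.261

0.261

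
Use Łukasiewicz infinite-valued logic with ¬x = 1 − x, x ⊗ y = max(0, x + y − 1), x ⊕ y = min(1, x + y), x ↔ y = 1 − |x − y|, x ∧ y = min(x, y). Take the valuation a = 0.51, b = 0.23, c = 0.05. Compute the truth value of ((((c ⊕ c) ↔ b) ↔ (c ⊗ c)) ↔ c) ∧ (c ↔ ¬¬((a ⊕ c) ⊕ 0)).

c ⊕ c = min(1, 0.05 + 0.05) = min(1, 0.10) = 0.10
(c ⊕ c) ↔ b = 1 − |0.10 − 0.23| = 1 − 0.13 = 0.87
c ⊗ c = max(0, 0.05 + 0.05 − 1) = max(0, -0.90) = 0.00
((c ⊕ c) ↔ b) ↔ (c ⊗ c) = 1 − |0.87 − 0.00| = 1 − 0.87 = 0.13
(((c ⊕ c) ↔ b) ↔ (c ⊗ c)) ↔ c = 1 − |0.13 − 0.05| = 1 − 0.08 = 0.92
a ⊕ c = min(1, 0.51 + 0.05) = min(1, 0.56) = 0.56
(a ⊕ c) ⊕ 0 = min(1, 0.56 + 0.00) = min(1, 0.56) = 0.56
¬((a ⊕ c) ⊕ 0) = 1 − 0.56 = 0.44
¬¬((a ⊕ c) ⊕ 0) = 1 − 0.44 = 0.56
c ↔ ¬¬((a ⊕ c) ⊕ 0) = 1 − |0.05 − 0.56| = 1 − 0.51 = 0.49
((((c ⊕ c) ↔ b) ↔ (c ⊗ c)) ↔ c) ∧ (c ↔ ¬¬((a ⊕ c) ⊕ 0)) = min(0.92, 0.49) = 0.49

0.49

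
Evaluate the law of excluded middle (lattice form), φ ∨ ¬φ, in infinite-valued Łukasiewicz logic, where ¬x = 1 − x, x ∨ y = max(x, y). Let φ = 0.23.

¬φ = 1 − 0.23 = 0.77
φ ∨ ¬φ = max(0.23, 0.77) = 0.77
(The value 0.77 < 1 shows this instance is not satisfied; not a Ł∞-tautology — its value is max(a, 1−a).)

0.77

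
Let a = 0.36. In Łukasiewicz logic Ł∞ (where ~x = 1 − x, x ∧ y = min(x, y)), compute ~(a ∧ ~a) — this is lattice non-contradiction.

~a = 1 − 0.36 = 0.64
a ∧ ~a = min(0.36, 0.64) = 0.36
~(a ∧ ~a) = 1 − 0.36 = 0.64
(The value 0.64 < 1 shows this instance is not satisfied; not a Ł∞-tautology — its value is 1 − min(a, 1−a).)

0.64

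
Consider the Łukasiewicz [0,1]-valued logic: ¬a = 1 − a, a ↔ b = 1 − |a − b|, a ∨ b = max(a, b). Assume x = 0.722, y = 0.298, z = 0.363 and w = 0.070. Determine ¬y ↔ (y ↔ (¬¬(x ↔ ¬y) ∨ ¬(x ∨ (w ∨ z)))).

¬y = 1 − 0.298 = 0.702
x ↔ ¬y = 1 − |0.722 − 0.702| = 1 − 0.020 = 0.980
¬(x ↔ ¬y) = 1 − 0.980 = 0.020
¬¬(x ↔ ¬y) = 1 − 0.020 = 0.980
w ∨ z = max(0.070, 0.363) = 0.363
x ∨ (w ∨ z) = max(0.722, 0.363) = 0.722
¬(x ∨ (w ∨ z)) = 1 − 0.722 = 0.278
¬¬(x ↔ ¬y) ∨ ¬(x ∨ (w ∨ z)) = max(0.980, 0.278) = 0.980
y ↔ (¬¬(x ↔ ¬y) ∨ ¬(x ∨ (w ∨ z))) = 1 − |0.298 − 0.980| = 1 − 0.682 = 0.318
¬y ↔ (y ↔ (¬¬(x ↔ ¬y) ∨ ¬(x ∨ (w ∨ z)))) = 1 − |0.702 − 0.318| = 1 − 0.384 = 0.616

0.616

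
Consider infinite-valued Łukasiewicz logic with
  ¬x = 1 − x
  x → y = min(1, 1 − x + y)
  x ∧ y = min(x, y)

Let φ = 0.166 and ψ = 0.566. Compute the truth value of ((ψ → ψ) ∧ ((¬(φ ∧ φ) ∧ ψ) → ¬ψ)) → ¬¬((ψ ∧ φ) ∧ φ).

ψ → ψ = min(1, 1 − 0.566 + 0.566) = min(1, 1.000) = 1.000
φ ∧ φ = min(0.166, 0.166) = 0.166
¬(φ ∧ φ) = 1 − 0.166 = 0.834
¬(φ ∧ φ) ∧ ψ = min(0.834, 0.566) = 0.566
¬ψ = 1 − 0.566 = 0.434
(¬(φ ∧ φ) ∧ ψ) → ¬ψ = min(1, 1 − 0.566 + 0.434) = min(1, 0.868) = 0.868
(ψ → ψ) ∧ ((¬(φ ∧ φ) ∧ ψ) → ¬ψ) = min(1.000, 0.868) = 0.868
ψ ∧ φ = min(0.566, 0.166) = 0.166
(ψ ∧ φ) ∧ φ = min(0.166, 0.166) = 0.166
¬((ψ ∧ φ) ∧ φ) = 1 − 0.166 = 0.834
¬¬((ψ ∧ φ) ∧ φ) = 1 − 0.834 = 0.166
((ψ → ψ) ∧ ((¬(φ ∧ φ) ∧ ψ) → ¬ψ)) → ¬¬((ψ ∧ φ) ∧ φ) = min(1, 1 − 0.868 + 0.166) = min(1, 0.298) = 0.298

0.298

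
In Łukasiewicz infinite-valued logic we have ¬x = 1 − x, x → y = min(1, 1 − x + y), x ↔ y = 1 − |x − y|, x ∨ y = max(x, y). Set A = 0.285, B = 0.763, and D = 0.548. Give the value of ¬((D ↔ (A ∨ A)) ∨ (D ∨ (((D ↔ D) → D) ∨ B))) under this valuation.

A ∨ A = max(0.285, 0.285) = 0.285
D ↔ (A ∨ A) = 1 − |0.548 − 0.285| = 1 − 0.263 = 0.737
D ↔ D = 1 − |0.548 − 0.548| = 1 − 0.000 = 1.000
(D ↔ D) → D = min(1, 1 − 1.000 + 0.548) = min(1, 0.548) = 0.548
((D ↔ D) → D) ∨ B = max(0.548, 0.763) = 0.763
D ∨ (((D ↔ D) → D) ∨ B) = max(0.548, 0.763) = 0.763
(D ↔ (A ∨ A)) ∨ (D ∨ (((D ↔ D) → D) ∨ B)) = max(0.737, 0.763) = 0.763
¬((D ↔ (A ∨ A)) ∨ (D ∨ (((D ↔ D) → D) ∨ B))) = 1 − 0.763 = 0.237

0.237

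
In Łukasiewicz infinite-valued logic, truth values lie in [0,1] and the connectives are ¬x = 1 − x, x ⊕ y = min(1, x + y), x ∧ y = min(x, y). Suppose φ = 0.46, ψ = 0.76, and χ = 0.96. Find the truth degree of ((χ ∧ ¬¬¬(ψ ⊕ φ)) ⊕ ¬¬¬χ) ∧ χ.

ψ ⊕ φ = min(1, 0.76 + 0.46) = min(1, 1.22) = 1.00
¬(ψ ⊕ φ) = 1 − 1.00 = 0.00
¬¬(ψ ⊕ φ) = 1 − 0.00 = 1.00
¬¬¬(ψ ⊕ φ) = 1 − 1.00 = 0.00
χ ∧ ¬¬¬(ψ ⊕ φ) = min(0.96, 0.00) = 0.00
¬χ = 1 − 0.96 = 0.04
¬¬χ = 1 − 0.04 = 0.96
¬¬¬χ = 1 − 0.96 = 0.04
(χ ∧ ¬¬¬(ψ ⊕ φ)) ⊕ ¬¬¬χ = min(1, 0.00 + 0.04) = min(1, 0.04) = 0.04
((χ ∧ ¬¬¬(ψ ⊕ φ)) ⊕ ¬¬¬χ) ∧ χ = min(0.04, 0.96) = 0.04

0.04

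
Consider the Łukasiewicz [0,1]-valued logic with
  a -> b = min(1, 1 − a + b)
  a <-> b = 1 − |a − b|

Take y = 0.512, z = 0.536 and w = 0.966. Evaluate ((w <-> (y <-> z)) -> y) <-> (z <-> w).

0.952

y <-> z = 1 − |0.512 − 0.536| = 1 − 0.024 = 0.976
w <-> (y <-> z) = 1 − |0.966 − 0.976| = 1 − 0.010 = 0.990
(w <-> (y <-> z)) -> y = min(1, 1 − 0.990 + 0.512) = min(1, 0.522) = 0.522
z <-> w = 1 − |0.536 − 0.966| = 1 − 0.430 = 0.570
((w <-> (y <-> z)) -> y) <-> (z <-> w) = 1 − |0.522 − 0.570| = 1 − 0.048 = 0.952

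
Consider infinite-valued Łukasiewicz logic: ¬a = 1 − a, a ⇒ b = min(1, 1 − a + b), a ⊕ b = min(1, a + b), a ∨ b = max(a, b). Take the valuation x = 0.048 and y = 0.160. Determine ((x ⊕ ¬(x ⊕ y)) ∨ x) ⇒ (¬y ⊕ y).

x ⊕ y = min(1, 0.048 + 0.160) = min(1, 0.208) = 0.208
¬(x ⊕ y) = 1 − 0.208 = 0.792
x ⊕ ¬(x ⊕ y) = min(1, 0.048 + 0.792) = min(1, 0.840) = 0.840
(x ⊕ ¬(x ⊕ y)) ∨ x = max(0.840, 0.048) = 0.840
¬y = 1 − 0.160 = 0.840
¬y ⊕ y = min(1, 0.840 + 0.160) = min(1, 1.000) = 1.000
((x ⊕ ¬(x ⊕ y)) ∨ x) ⇒ (¬y ⊕ y) = min(1, 1 − 0.840 + 1.000) = min(1, 1.160) = 1.000

1.000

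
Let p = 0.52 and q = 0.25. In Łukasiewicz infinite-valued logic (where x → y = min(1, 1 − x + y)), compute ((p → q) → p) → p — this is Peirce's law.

0.73

p → q = min(1, 1 − 0.52 + 0.25) = min(1, 0.73) = 0.73
(p → q) → p = min(1, 1 − 0.73 + 0.52) = min(1, 0.79) = 0.79
((p → q) → p) → p = min(1, 1 − 0.79 + 0.52) = min(1, 0.73) = 0.73
(The value 0.73 < 1 shows this instance is not satisfied; not a Ł∞-tautology in general.)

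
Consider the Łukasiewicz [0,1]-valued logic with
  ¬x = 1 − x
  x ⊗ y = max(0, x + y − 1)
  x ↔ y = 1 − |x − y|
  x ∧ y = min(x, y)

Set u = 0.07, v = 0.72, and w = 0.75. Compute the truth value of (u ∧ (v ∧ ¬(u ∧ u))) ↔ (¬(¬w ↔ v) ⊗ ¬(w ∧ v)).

u ∧ u = min(0.07, 0.07) = 0.07
¬(u ∧ u) = 1 − 0.07 = 0.93
v ∧ ¬(u ∧ u) = min(0.72, 0.93) = 0.72
u ∧ (v ∧ ¬(u ∧ u)) = min(0.07, 0.72) = 0.07
¬w = 1 − 0.75 = 0.25
¬w ↔ v = 1 − |0.25 − 0.72| = 1 − 0.47 = 0.53
¬(¬w ↔ v) = 1 − 0.53 = 0.47
w ∧ v = min(0.75, 0.72) = 0.72
¬(w ∧ v) = 1 − 0.72 = 0.28
¬(¬w ↔ v) ⊗ ¬(w ∧ v) = max(0, 0.47 + 0.28 − 1) = max(0, -0.25) = 0.00
(u ∧ (v ∧ ¬(u ∧ u))) ↔ (¬(¬w ↔ v) ⊗ ¬(w ∧ v)) = 1 − |0.07 − 0.00| = 1 − 0.07 = 0.93

0.93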